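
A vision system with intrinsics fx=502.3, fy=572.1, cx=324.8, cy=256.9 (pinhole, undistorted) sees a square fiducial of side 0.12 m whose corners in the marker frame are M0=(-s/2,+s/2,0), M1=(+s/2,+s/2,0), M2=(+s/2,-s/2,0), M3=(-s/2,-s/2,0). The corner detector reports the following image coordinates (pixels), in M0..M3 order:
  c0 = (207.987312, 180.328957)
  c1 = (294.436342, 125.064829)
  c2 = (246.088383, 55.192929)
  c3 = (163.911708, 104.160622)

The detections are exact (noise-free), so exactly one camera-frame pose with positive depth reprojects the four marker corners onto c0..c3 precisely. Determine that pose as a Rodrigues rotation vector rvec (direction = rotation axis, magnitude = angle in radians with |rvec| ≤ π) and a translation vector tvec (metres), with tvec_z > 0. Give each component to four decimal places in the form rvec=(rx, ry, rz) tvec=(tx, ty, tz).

rvec=(-0.4225, -0.0754, -0.5827) tvec=(-0.1200, -0.1552, 0.6231)

Intrinsics K: fx=502.3, fy=572.1, cx=324.8, cy=256.9
Marker side s = 0.12 m; corners in marker frame (Z=0):
  M0 = (-0.0600, +0.0600, 0)
  M1 = (+0.0600, +0.0600, 0)
  M2 = (+0.0600, -0.0600, 0)
  M3 = (-0.0600, -0.0600, 0)
Detected image corners:
  c0 = (207.987312, 180.328957) px
  c1 = (294.436342, 125.064829) px
  c2 = (246.088383, 55.192929) px
  c3 = (163.911708, 104.160622) px
Planar DLT: solve 8×8 A·h = b for H (H[2,2]=1):
  H  [+770.38483 +251.60340 +228.05116]
  H  [-398.53377 +539.86960 +114.43289]
  H  [+0.29988 -0.58664 +1.00000]
B = K⁻¹H; ‖b₁‖=1.605000, ‖b₂‖=1.605000; λ = 2/(‖b₁‖+‖b₂‖) = 0.623053, sign → tz>0 ⇒ λ=+0.623053
r₁ = λ·B[:,0] = (+0.83477,-0.51793,+0.18684); r₂ = λ·B[:,1] = (+0.54843,+0.75208,-0.36551)
r₃ = r₁×r₂ = (+0.04879,+0.40758,+0.91186); SVD([r₁ r₂ r₃]) → R = UVᵀ:
  R  [+0.83477 +0.54843 +0.04879]
  R  [-0.51793 +0.75208 +0.40758]
  R  [+0.18684 -0.36551 +0.91186]
t = (-0.12001, -0.15516, +0.62305) m
tr R = 2.498715; θ = arccos((tr R − 1)/2) = 0.723705 rad = 41.465°
axis k = ((R−Rᵀ)₃₂, (R−Rᵀ)₁₃, (R−Rᵀ)₂₁) / (2 sinθ) = (-0.583757, -0.104245, -0.805209)
rvec = θ·k = (-0.422468, -0.075443, -0.582733)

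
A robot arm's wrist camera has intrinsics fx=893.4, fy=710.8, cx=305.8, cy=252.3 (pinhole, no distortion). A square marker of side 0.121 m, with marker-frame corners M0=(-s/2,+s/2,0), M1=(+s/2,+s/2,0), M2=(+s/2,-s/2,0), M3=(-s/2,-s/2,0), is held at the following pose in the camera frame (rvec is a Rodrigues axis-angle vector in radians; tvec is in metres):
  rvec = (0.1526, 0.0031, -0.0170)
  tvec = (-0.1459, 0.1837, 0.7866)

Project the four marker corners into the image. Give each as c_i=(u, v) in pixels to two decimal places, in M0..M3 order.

c0=(75.34, 470.61) c1=(211.05, 468.95) c2=(206.42, 364.71) c3=(67.50, 366.48)

Intrinsics K: fx=893.4, fy=710.8, cx=305.8, cy=252.3
Marker side s = 0.121 m; corners in marker frame (Z=0):
  M0 = (-0.0605, +0.0605, 0)
  M1 = (+0.0605, +0.0605, 0)
  M2 = (+0.0605, -0.0605, 0)
  M3 = (-0.0605, -0.0605, 0)
rvec = (0.1526, 0.0031, -0.0170), |rvec| = θ = 0.15358 rad = 8.799°
Rodrigues: sinθ=0.15297, 1−cosθ=0.01177; R = I + sinθ·[k]× + (1−cosθ)·[k]×²:
    [+0.99985 +0.01717 +0.00179]
    [-0.01670 +0.98824 -0.15203]
    [-0.00438 +0.15197 +0.98837]
t = (-0.1459, 0.1837, 0.7866) m
M0: Pc = R·M0+t = (-0.20535, +0.24450, +0.79606); u = 893.4·(-0.20535)/0.79606 + 305.8 = 75.3377, v = 710.8·(+0.24450)/0.79606 + 252.3 = 470.6121
M1: Pc = R·M1+t = (-0.08437, +0.24248, +0.79553); u = 893.4·(-0.08437)/0.79553 + 305.8 = 211.0500, v = 710.8·(+0.24248)/0.79553 + 252.3 = 468.9525
M2: Pc = R·M2+t = (-0.08645, +0.12290, +0.77714); u = 893.4·(-0.08645)/0.77714 + 305.8 = 206.4197, v = 710.8·(+0.12290)/0.77714 + 252.3 = 364.7101
M3: Pc = R·M3+t = (-0.20743, +0.12492, +0.77767); u = 893.4·(-0.20743)/0.77767 + 305.8 = 67.5015, v = 710.8·(+0.12492)/0.77767 + 252.3 = 366.4801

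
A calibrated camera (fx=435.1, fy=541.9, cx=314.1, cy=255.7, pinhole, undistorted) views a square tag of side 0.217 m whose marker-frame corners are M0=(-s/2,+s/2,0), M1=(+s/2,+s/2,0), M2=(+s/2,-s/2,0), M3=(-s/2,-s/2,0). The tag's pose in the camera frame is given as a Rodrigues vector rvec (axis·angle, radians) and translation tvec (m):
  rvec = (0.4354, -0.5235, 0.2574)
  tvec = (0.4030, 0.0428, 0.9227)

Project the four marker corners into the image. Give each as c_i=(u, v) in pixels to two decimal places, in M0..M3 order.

Intrinsics K: fx=435.1, fy=541.9, cx=314.1, cy=255.7
Marker side s = 0.217 m; corners in marker frame (Z=0):
  M0 = (-0.1085, +0.1085, 0)
  M1 = (+0.1085, +0.1085, 0)
  M2 = (+0.1085, -0.1085, 0)
  M3 = (-0.1085, -0.1085, 0)
rvec = (0.4354, -0.5235, 0.2574), |rvec| = θ = 0.72793 rad = 41.707°
Rodrigues: sinθ=0.66532, 1−cosθ=0.25345; R = I + sinθ·[k]× + (1−cosθ)·[k]×²:
    [+0.83723 -0.34428 -0.42487]
    [+0.12624 +0.87764 -0.46241]
    [+0.53208 +0.33350 +0.77824]
t = (0.4030, 0.0428, 0.9227) m
M0: Pc = R·M0+t = (+0.27481, +0.12433, +0.90115); u = 435.1·(+0.27481)/0.90115 + 314.1 = 446.7832, v = 541.9·(+0.12433)/0.90115 + 255.7 = 330.4624
M1: Pc = R·M1+t = (+0.45648, +0.15172, +1.01662); u = 435.1·(+0.45648)/1.01662 + 314.1 = 509.4701, v = 541.9·(+0.15172)/1.01662 + 255.7 = 336.5736
M2: Pc = R·M2+t = (+0.53119, -0.03873, +0.94425); u = 435.1·(+0.53119)/0.94425 + 314.1 = 558.8695, v = 541.9·(-0.03873)/0.94425 + 255.7 = 233.4751
M3: Pc = R·M3+t = (+0.34952, -0.06612, +0.82878); u = 435.1·(+0.34952)/0.82878 + 314.1 = 497.5908, v = 541.9·(-0.06612)/0.82878 + 255.7 = 212.4671

c0=(446.78, 330.46) c1=(509.47, 336.57) c2=(558.87, 233.48) c3=(497.59, 212.47)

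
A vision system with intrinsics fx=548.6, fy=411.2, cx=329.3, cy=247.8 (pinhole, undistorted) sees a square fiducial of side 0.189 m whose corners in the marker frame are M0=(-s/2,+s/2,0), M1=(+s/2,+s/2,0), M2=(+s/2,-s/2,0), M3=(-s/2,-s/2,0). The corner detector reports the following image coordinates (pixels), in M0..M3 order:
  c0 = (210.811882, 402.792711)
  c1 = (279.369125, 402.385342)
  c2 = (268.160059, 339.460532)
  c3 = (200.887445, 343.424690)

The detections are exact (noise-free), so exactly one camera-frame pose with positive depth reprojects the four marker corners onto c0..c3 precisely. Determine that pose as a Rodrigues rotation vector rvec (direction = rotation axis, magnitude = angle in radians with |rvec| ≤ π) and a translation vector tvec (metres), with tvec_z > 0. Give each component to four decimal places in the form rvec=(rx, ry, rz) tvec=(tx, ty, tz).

rvec=(-0.0365, 0.4130, -0.1537) tvec=(-0.2115, 0.3869, 1.2820)

Intrinsics K: fx=548.6, fy=411.2, cx=329.3, cy=247.8
Marker side s = 0.189 m; corners in marker frame (Z=0):
  M0 = (-0.0945, +0.0945, 0)
  M1 = (+0.0945, +0.0945, 0)
  M2 = (+0.0945, -0.0945, 0)
  M3 = (-0.0945, -0.0945, 0)
Detected image corners:
  c0 = (210.811882, 402.792711) px
  c1 = (279.369125, 402.385342) px
  c2 = (268.160059, 339.460532) px
  c3 = (200.887445, 343.424690) px
Planar DLT: solve 8×8 A·h = b for H (H[2,2]=1):
  H  [+285.07135 +43.36166 +238.78763]
  H  [-126.79636 +303.94052 +371.89783]
  H  [-0.30962 -0.05191 +1.00000]
B = K⁻¹H; ‖b₁‖=0.780006, ‖b₂‖=0.780006; λ = 2/(‖b₁‖+‖b₂‖) = 1.282042, sign → tz>0 ⇒ λ=+1.282042
r₁ = λ·B[:,0] = (+0.90447,-0.15611,-0.39695); r₂ = λ·B[:,1] = (+0.14128,+0.98773,-0.06655)
r₃ = r₁×r₂ = (+0.40247,+0.00411,+0.91542); SVD([r₁ r₂ r₃]) → R = UVᵀ:
  R  [+0.90447 +0.14128 +0.40247]
  R  [-0.15611 +0.98773 +0.00411]
  R  [-0.39695 -0.06655 +0.91542]
t = (-0.21152, +0.38691, +1.28204) m
tr R = 2.807620; θ = arccos((tr R − 1)/2) = 0.442206 rad = 25.337°
axis k = ((R−Rᵀ)₃₂, (R−Rᵀ)₁₃, (R−Rᵀ)₂₁) / (2 sinθ) = (-0.082554, +0.934049, -0.347473)
rvec = θ·k = (-0.036506, +0.413042, -0.153655)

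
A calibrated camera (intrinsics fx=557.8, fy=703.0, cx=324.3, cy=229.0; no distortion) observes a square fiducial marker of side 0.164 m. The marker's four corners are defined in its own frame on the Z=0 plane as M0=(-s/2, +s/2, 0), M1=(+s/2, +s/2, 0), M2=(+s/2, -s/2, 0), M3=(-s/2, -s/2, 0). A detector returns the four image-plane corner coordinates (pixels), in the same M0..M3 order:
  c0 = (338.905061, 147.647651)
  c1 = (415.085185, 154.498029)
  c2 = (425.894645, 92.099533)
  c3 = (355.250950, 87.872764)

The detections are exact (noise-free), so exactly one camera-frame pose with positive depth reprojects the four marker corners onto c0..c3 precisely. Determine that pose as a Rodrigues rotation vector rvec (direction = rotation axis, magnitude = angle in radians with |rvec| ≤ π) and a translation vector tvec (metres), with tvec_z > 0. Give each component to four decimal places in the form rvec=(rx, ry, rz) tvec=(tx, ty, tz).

rvec=(-0.7022, 0.2233, 0.1926) tvec=(0.1305, -0.1924, 1.2319)

Intrinsics K: fx=557.8, fy=703.0, cx=324.3, cy=229.0
Marker side s = 0.164 m; corners in marker frame (Z=0):
  M0 = (-0.0820, +0.0820, 0)
  M1 = (+0.0820, +0.0820, 0)
  M2 = (+0.0820, -0.0820, 0)
  M3 = (-0.0820, -0.0820, 0)
Detected image corners:
  c0 = (338.905061, 147.647651) px
  c1 = (415.085185, 154.498029) px
  c2 = (425.894645, 92.099533) px
  c3 = (355.250950, 87.872764) px
Planar DLT: solve 8×8 A·h = b for H (H[2,2]=1):
  H  [+363.82996 -274.94646 +383.41043]
  H  [+7.34220 +312.08433 +119.22828]
  H  [-0.21656 -0.49991 +1.00000]
B = K⁻¹H; ‖b₁‖=0.811786, ‖b₂‖=0.811786; λ = 2/(‖b₁‖+‖b₂‖) = 1.231852, sign → tz>0 ⇒ λ=+1.231852
r₁ = λ·B[:,0] = (+0.95858,+0.09976,-0.26677); r₂ = λ·B[:,1] = (-0.24917,+0.74746,-0.61581)
r₃ = r₁×r₂ = (+0.13796,+0.65678,+0.74136); SVD([r₁ r₂ r₃]) → R = UVᵀ:
  R  [+0.95858 -0.24917 +0.13796]
  R  [+0.09976 +0.74746 +0.65678]
  R  [-0.26677 -0.61581 +0.74136]
t = (+0.13054, -0.19235, +1.23185) m
tr R = 2.447399; θ = arccos((tr R − 1)/2) = 0.761649 rad = 43.639°
axis k = ((R−Rᵀ)₃₂, (R−Rᵀ)₁₃, (R−Rᵀ)₂₁) / (2 sinθ) = (-0.922010, +0.293234, +0.252807)
rvec = θ·k = (-0.702248, +0.223341, +0.192550)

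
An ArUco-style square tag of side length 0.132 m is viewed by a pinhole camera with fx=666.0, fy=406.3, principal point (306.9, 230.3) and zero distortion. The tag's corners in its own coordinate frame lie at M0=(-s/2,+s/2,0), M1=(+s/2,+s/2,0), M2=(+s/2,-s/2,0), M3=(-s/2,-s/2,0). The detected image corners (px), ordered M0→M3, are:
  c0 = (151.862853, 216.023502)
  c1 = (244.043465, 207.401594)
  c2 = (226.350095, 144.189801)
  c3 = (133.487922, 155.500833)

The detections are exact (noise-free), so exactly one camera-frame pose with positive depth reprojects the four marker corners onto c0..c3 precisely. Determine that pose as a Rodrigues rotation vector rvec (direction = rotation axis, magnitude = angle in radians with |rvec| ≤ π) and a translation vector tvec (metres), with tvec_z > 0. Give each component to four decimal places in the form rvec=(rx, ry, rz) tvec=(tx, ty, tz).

Intrinsics K: fx=666.0, fy=406.3, cx=306.9, cy=230.3
Marker side s = 0.132 m; corners in marker frame (Z=0):
  M0 = (-0.0660, +0.0660, 0)
  M1 = (+0.0660, +0.0660, 0)
  M2 = (+0.0660, -0.0660, 0)
  M3 = (-0.0660, -0.0660, 0)
Detected image corners:
  c0 = (151.862853, 216.023502) px
  c1 = (244.043465, 207.401594) px
  c2 = (226.350095, 144.189801) px
  c3 = (133.487922, 155.500833) px
Planar DLT: solve 8×8 A·h = b for H (H[2,2]=1):
  H  [+642.22633 +158.65578 +188.05716]
  H  [-131.56566 +489.51390 +181.11859]
  H  [-0.31055 +0.11634 +1.00000]
B = K⁻¹H; ‖b₁‖=1.159582, ‖b₂‖=1.159582; λ = 2/(‖b₁‖+‖b₂‖) = 0.862379, sign → tz>0 ⇒ λ=+0.862379
r₁ = λ·B[:,0] = (+0.95501,-0.12745,-0.26781); r₂ = λ·B[:,1] = (+0.15921,+0.98213,+0.10033)
r₃ = r₁×r₂ = (+0.25024,-0.13845,+0.95823); SVD([r₁ r₂ r₃]) → R = UVᵀ:
  R  [+0.95501 +0.15921 +0.25024]
  R  [-0.12745 +0.98213 -0.13845]
  R  [-0.26781 +0.10033 +0.95823]
t = (-0.15389, -0.10439, +0.86238) m
tr R = 2.895374; θ = arccos((tr R − 1)/2) = 0.324887 rad = 18.615°
axis k = ((R−Rᵀ)₃₂, (R−Rᵀ)₁₃, (R−Rᵀ)₂₁) / (2 sinθ) = (+0.374024, +0.811472, -0.449020)
rvec = θ·k = (+0.121515, +0.263637, -0.145881)

rvec=(0.1215, 0.2636, -0.1459) tvec=(-0.1539, -0.1044, 0.8624)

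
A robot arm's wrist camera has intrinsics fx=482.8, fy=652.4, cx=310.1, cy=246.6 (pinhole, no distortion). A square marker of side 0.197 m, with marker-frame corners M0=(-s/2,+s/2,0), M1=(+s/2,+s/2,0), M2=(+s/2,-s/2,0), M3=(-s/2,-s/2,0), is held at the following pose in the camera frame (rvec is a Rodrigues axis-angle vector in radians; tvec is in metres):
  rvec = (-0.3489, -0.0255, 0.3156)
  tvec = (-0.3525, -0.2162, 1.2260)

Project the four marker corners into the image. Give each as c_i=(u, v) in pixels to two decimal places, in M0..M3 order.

c0=(117.99, 159.94) c1=(193.07, 192.84) c2=(221.99, 104.54) c3=(150.76, 73.80)

Intrinsics K: fx=482.8, fy=652.4, cx=310.1, cy=246.6
Marker side s = 0.197 m; corners in marker frame (Z=0):
  M0 = (-0.0985, +0.0985, 0)
  M1 = (+0.0985, +0.0985, 0)
  M2 = (+0.0985, -0.0985, 0)
  M3 = (-0.0985, -0.0985, 0)
rvec = (-0.3489, -0.0255, 0.3156), |rvec| = θ = 0.47115 rad = 26.995°
Rodrigues: sinθ=0.45391, 1−cosθ=0.10895; R = I + sinθ·[k]× + (1−cosθ)·[k]×²:
    [+0.95079 -0.29969 -0.07861]
    [+0.30842 +0.89136 +0.33218]
    [-0.02948 -0.34008 +0.93993]
t = (-0.3525, -0.2162, 1.2260) m
M0: Pc = R·M0+t = (-0.47567, -0.15878, +1.19541); u = 482.8·(-0.47567)/1.19541 + 310.1 = 117.9856, v = 652.4·(-0.15878)/1.19541 + 246.6 = 159.9449
M1: Pc = R·M1+t = (-0.28837, -0.09802, +1.18960); u = 482.8·(-0.28837)/1.18960 + 310.1 = 193.0663, v = 652.4·(-0.09802)/1.18960 + 246.6 = 192.8431
M2: Pc = R·M2+t = (-0.22933, -0.27362, +1.25659); u = 482.8·(-0.22933)/1.25659 + 310.1 = 221.9893, v = 652.4·(-0.27362)/1.25659 + 246.6 = 104.5416
M3: Pc = R·M3+t = (-0.41663, -0.33438, +1.26240); u = 482.8·(-0.41663)/1.26240 + 310.1 = 150.7601, v = 652.4·(-0.33438)/1.26240 + 246.6 = 73.7955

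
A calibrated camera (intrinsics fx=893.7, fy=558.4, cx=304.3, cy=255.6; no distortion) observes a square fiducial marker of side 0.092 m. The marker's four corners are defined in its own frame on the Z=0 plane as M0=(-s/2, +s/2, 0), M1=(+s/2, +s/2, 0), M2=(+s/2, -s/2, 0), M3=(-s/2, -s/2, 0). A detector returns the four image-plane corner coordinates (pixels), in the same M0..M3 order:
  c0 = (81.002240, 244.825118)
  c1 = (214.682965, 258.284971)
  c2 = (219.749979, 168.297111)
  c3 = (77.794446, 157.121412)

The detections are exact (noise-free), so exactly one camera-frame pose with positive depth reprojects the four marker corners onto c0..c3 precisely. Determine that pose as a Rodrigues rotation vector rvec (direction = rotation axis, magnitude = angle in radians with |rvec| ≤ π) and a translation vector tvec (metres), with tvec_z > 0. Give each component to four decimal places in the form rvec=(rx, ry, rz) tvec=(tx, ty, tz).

Intrinsics K: fx=893.7, fy=558.4, cx=304.3, cy=255.6
Marker side s = 0.092 m; corners in marker frame (Z=0):
  M0 = (-0.0460, +0.0460, 0)
  M1 = (+0.0460, +0.0460, 0)
  M2 = (+0.0460, -0.0460, 0)
  M3 = (-0.0460, -0.0460, 0)
Detected image corners:
  c0 = (81.002240, 244.825118) px
  c1 = (214.682965, 258.284971) px
  c2 = (219.749979, 168.297111) px
  c3 = (77.794446, 157.121412) px
Planar DLT: solve 8×8 A·h = b for H (H[2,2]=1):
  H  [+1441.86623 +87.07952 +147.12199]
  H  [+57.70748 +1100.16726 +208.35596]
  H  [-0.36958 +0.65013 +1.00000]
B = K⁻¹H; ‖b₁‖=1.798806, ‖b₂‖=1.798806; λ = 2/(‖b₁‖+‖b₂‖) = 0.555924, sign → tz>0 ⇒ λ=+0.555924
r₁ = λ·B[:,0] = (+0.96687,+0.15150,-0.20546); r₂ = λ·B[:,1] = (-0.06890,+0.92985,+0.36142)
r₃ = r₁×r₂ = (+0.24580,-0.33529,+0.90948); SVD([r₁ r₂ r₃]) → R = UVᵀ:
  R  [+0.96687 -0.06890 +0.24580]
  R  [+0.15150 +0.92985 -0.33529]
  R  [-0.20546 +0.36142 +0.90948]
t = (-0.09777, -0.04703, +0.55592) m
tr R = 2.806203; θ = arccos((tr R − 1)/2) = 0.443858 rad = 25.431°
axis k = ((R−Rᵀ)₃₂, (R−Rᵀ)₁₃, (R−Rᵀ)₂₁) / (2 sinθ) = (+0.811220, +0.525426, +0.256614)
rvec = θ·k = (+0.360066, +0.233214, +0.113900)

rvec=(0.3601, 0.2332, 0.1139) tvec=(-0.0978, -0.0470, 0.5559)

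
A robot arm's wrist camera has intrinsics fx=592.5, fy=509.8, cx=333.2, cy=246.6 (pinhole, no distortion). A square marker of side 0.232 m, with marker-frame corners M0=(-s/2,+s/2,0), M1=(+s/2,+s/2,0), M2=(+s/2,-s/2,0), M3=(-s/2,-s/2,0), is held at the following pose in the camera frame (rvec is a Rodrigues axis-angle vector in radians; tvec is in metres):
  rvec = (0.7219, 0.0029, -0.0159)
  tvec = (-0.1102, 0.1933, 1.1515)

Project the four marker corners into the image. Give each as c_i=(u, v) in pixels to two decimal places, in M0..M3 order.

c0=(225.03, 363.54) c1=(336.86, 362.41) c2=(335.40, 296.29) c3=(207.63, 297.69)

Intrinsics K: fx=592.5, fy=509.8, cx=333.2, cy=246.6
Marker side s = 0.232 m; corners in marker frame (Z=0):
  M0 = (-0.1160, +0.1160, 0)
  M1 = (+0.1160, +0.1160, 0)
  M2 = (+0.1160, -0.1160, 0)
  M3 = (-0.1160, -0.1160, 0)
rvec = (0.7219, 0.0029, -0.0159), |rvec| = θ = 0.72208 rad = 41.372°
Rodrigues: sinθ=0.66095, 1−cosθ=0.24957; R = I + sinθ·[k]× + (1−cosθ)·[k]×²:
    [+0.99987 +0.01556 -0.00284]
    [-0.01355 +0.75044 -0.66080]
    [-0.00815 +0.66076 +0.75055]
t = (-0.1102, 0.1933, 1.1515) m
M0: Pc = R·M0+t = (-0.22438, +0.28192, +1.22909); u = 592.5·(-0.22438)/1.22909 + 333.2 = 225.0343, v = 509.8·(+0.28192)/1.22909 + 246.6 = 363.5351
M1: Pc = R·M1+t = (+0.00759, +0.27878, +1.22720); u = 592.5·(+0.00759)/1.22720 + 333.2 = 336.8645, v = 509.8·(+0.27878)/1.22720 + 246.6 = 362.4091
M2: Pc = R·M2+t = (+0.00398, +0.10468, +1.07391); u = 592.5·(+0.00398)/1.07391 + 333.2 = 335.3964, v = 509.8·(+0.10468)/1.07391 + 246.6 = 296.2920
M3: Pc = R·M3+t = (-0.22799, +0.10782, +1.07580); u = 592.5·(-0.22799)/1.07580 + 333.2 = 207.6335, v = 509.8·(+0.10782)/1.07580 + 246.6 = 297.6945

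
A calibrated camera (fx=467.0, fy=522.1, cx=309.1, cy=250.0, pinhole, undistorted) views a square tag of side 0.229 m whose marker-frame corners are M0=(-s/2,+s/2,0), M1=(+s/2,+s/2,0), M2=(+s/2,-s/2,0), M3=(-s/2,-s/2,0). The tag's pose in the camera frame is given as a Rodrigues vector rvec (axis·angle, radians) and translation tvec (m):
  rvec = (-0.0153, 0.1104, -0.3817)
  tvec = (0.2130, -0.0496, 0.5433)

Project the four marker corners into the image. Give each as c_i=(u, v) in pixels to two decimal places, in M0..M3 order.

c0=(436.09, 344.07) c1=(628.90, 263.86) c2=(549.94, 56.42) c3=(363.33, 144.34)

Intrinsics K: fx=467.0, fy=522.1, cx=309.1, cy=250.0
Marker side s = 0.229 m; corners in marker frame (Z=0):
  M0 = (-0.1145, +0.1145, 0)
  M1 = (+0.1145, +0.1145, 0)
  M2 = (+0.1145, -0.1145, 0)
  M3 = (-0.1145, -0.1145, 0)
rvec = (-0.0153, 0.1104, -0.3817), |rvec| = θ = 0.39764 rad = 22.783°
Rodrigues: sinθ=0.38724, 1−cosθ=0.07802; R = I + sinθ·[k]× + (1−cosθ)·[k]×²:
    [+0.92209 +0.37089 +0.11040]
    [-0.37255 +0.92799 -0.00589]
    [-0.10463 -0.03569 +0.99387]
t = (0.2130, -0.0496, 0.5433) m
M0: Pc = R·M0+t = (+0.14989, +0.09931, +0.55119); u = 467.0·(+0.14989)/0.55119 + 309.1 = 436.0920, v = 522.1·(+0.09931)/0.55119 + 250.0 = 344.0705
M1: Pc = R·M1+t = (+0.36105, +0.01400, +0.52723); u = 467.0·(+0.36105)/0.52723 + 309.1 = 628.8992, v = 522.1·(+0.01400)/0.52723 + 250.0 = 263.8614
M2: Pc = R·M2+t = (+0.27611, -0.19851, +0.53541); u = 467.0·(+0.27611)/0.53541 + 309.1 = 549.9353, v = 522.1·(-0.19851)/0.53541 + 250.0 = 56.4212
M3: Pc = R·M3+t = (+0.06495, -0.11320, +0.55937); u = 467.0·(+0.06495)/0.55937 + 309.1 = 363.3281, v = 522.1·(-0.11320)/0.55937 + 250.0 = 144.3440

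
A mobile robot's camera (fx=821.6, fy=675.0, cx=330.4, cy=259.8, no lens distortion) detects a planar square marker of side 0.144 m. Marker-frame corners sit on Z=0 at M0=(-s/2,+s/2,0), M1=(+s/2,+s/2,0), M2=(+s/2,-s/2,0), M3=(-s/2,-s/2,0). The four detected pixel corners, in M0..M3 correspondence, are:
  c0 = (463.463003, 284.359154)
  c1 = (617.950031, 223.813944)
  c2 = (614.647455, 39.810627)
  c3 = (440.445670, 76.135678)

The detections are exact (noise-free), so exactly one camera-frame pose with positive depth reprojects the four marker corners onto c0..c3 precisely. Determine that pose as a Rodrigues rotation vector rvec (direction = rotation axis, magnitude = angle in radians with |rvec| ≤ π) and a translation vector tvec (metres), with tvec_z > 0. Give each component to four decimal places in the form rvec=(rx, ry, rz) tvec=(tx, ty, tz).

Intrinsics K: fx=821.6, fy=675.0, cx=330.4, cy=259.8
Marker side s = 0.144 m; corners in marker frame (Z=0):
  M0 = (-0.0720, +0.0720, 0)
  M1 = (+0.0720, +0.0720, 0)
  M2 = (+0.0720, -0.0720, 0)
  M3 = (-0.0720, -0.0720, 0)
Detected image corners:
  c0 = (463.463003, 284.359154) px
  c1 = (617.950031, 223.813944) px
  c2 = (614.647455, 39.810627) px
  c3 = (440.445670, 76.135678) px
Planar DLT: solve 8×8 A·h = b for H (H[2,2]=1):
  H  [+1694.55525 +486.60668 +540.65107]
  H  [-178.19104 +1472.53766 +159.50354]
  H  [+1.04277 +0.74956 +1.00000]
B = K⁻¹H; ‖b₁‖=2.056703, ‖b₂‖=2.056703; λ = 2/(‖b₁‖+‖b₂‖) = 0.486215, sign → tz>0 ⇒ λ=+0.486215
r₁ = λ·B[:,0] = (+0.79893,-0.32350,+0.50701); r₂ = λ·B[:,1] = (+0.14141,+0.92043,+0.36445)
r₃ = r₁×r₂ = (-0.58456,-0.21947,+0.78110); SVD([r₁ r₂ r₃]) → R = UVᵀ:
  R  [+0.79893 +0.14141 -0.58456]
  R  [-0.32350 +0.92043 -0.21947]
  R  [+0.50701 +0.36445 +0.78110]
t = (+0.12442, -0.07225, +0.48622) m
tr R = 2.500461; θ = arccos((tr R − 1)/2) = 0.722386 rad = 41.390°
axis k = ((R−Rᵀ)₃₂, (R−Rᵀ)₁₃, (R−Rᵀ)₂₁) / (2 sinθ) = (+0.441573, -0.825474, -0.351575)
rvec = θ·k = (+0.318986, -0.596311, -0.253973)

rvec=(0.3190, -0.5963, -0.2540) tvec=(0.1244, -0.0722, 0.4862)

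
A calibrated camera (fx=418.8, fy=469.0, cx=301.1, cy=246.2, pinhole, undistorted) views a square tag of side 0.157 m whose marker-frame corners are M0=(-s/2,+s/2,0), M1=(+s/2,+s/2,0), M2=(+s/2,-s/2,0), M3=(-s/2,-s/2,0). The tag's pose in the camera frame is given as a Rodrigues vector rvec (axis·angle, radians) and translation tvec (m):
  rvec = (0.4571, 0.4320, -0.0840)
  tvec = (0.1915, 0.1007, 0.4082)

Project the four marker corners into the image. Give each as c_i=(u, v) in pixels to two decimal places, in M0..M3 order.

Intrinsics K: fx=418.8, fy=469.0, cx=301.1, cy=246.2
Marker side s = 0.157 m; corners in marker frame (Z=0):
  M0 = (-0.0785, +0.0785, 0)
  M1 = (+0.0785, +0.0785, 0)
  M2 = (+0.0785, -0.0785, 0)
  M3 = (-0.0785, -0.0785, 0)
rvec = (0.4571, 0.4320, -0.0840), |rvec| = θ = 0.63452 rad = 36.356°
Rodrigues: sinθ=0.59279, 1−cosθ=0.19465; R = I + sinθ·[k]× + (1−cosθ)·[k]×²:
    [+0.90637 +0.17394 +0.38503]
    [+0.01699 +0.89558 -0.44458]
    [-0.42215 +0.40950 +0.80877]
t = (0.1915, 0.1007, 0.4082) m
M0: Pc = R·M0+t = (+0.13400, +0.16967, +0.47348); u = 418.8·(+0.13400)/0.47348 + 301.1 = 419.6280, v = 469.0·(+0.16967)/0.47348 + 246.2 = 414.2622
M1: Pc = R·M1+t = (+0.27630, +0.17234, +0.40721); u = 418.8·(+0.27630)/0.40721 + 301.1 = 585.2707, v = 469.0·(+0.17234)/0.40721 + 246.2 = 444.6885
M2: Pc = R·M2+t = (+0.24900, +0.03173, +0.34292); u = 418.8·(+0.24900)/0.34292 + 301.1 = 605.1959, v = 469.0·(+0.03173)/0.34292 + 246.2 = 289.5978
M3: Pc = R·M3+t = (+0.10670, +0.02906, +0.40919); u = 418.8·(+0.10670)/0.40919 + 301.1 = 410.3008, v = 469.0·(+0.02906)/0.40919 + 246.2 = 279.5114

c0=(419.63, 414.26) c1=(585.27, 444.69) c2=(605.20, 289.60) c3=(410.30, 279.51)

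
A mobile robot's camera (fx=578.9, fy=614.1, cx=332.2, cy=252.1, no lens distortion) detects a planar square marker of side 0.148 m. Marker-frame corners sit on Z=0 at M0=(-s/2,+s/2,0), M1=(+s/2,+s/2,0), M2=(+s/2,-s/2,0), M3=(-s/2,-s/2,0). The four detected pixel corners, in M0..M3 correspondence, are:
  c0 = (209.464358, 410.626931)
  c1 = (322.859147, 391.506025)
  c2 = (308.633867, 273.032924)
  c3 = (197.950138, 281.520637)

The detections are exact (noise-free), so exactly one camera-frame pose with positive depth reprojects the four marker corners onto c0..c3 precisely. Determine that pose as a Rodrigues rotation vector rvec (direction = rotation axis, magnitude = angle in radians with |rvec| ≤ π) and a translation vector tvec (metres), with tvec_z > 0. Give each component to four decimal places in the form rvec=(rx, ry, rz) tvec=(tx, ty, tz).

Intrinsics K: fx=578.9, fy=614.1, cx=332.2, cy=252.1
Marker side s = 0.148 m; corners in marker frame (Z=0):
  M0 = (-0.0740, +0.0740, 0)
  M1 = (+0.0740, +0.0740, 0)
  M2 = (+0.0740, -0.0740, 0)
  M3 = (-0.0740, -0.0740, 0)
Detected image corners:
  c0 = (209.464358, 410.626931) px
  c1 = (322.859147, 391.506025) px
  c2 = (308.633867, 273.032924) px
  c3 = (197.950138, 281.520637) px
Planar DLT: solve 8×8 A·h = b for H (H[2,2]=1):
  H  [+901.02805 +28.31024 +261.91958]
  H  [+95.58719 +757.86362 +337.84727]
  H  [+0.55504 -0.22725 +1.00000]
B = K⁻¹H; ‖b₁‖=1.358594, ‖b₂‖=1.358594; λ = 2/(‖b₁‖+‖b₂‖) = 0.736055, sign → tz>0 ⇒ λ=+0.736055
r₁ = λ·B[:,0] = (+0.91119,-0.05315,+0.40854); r₂ = λ·B[:,1] = (+0.13198,+0.97704,-0.16727)
r₃ = r₁×r₂ = (-0.39027,+0.20634,+0.89728); SVD([r₁ r₂ r₃]) → R = UVᵀ:
  R  [+0.91119 +0.13198 -0.39027]
  R  [-0.05315 +0.97704 +0.20634]
  R  [+0.40854 -0.16727 +0.89728]
t = (-0.08936, +0.10278, +0.73606) m
tr R = 2.785508; θ = arccos((tr R − 1)/2) = 0.467375 rad = 26.779°
axis k = ((R−Rᵀ)₃₂, (R−Rᵀ)₁₃, (R−Rᵀ)₂₁) / (2 sinθ) = (-0.414617, -0.886500, -0.205450)
rvec = θ·k = (-0.193782, -0.414328, -0.096022)

rvec=(-0.1938, -0.4143, -0.0960) tvec=(-0.0894, 0.1028, 0.7361)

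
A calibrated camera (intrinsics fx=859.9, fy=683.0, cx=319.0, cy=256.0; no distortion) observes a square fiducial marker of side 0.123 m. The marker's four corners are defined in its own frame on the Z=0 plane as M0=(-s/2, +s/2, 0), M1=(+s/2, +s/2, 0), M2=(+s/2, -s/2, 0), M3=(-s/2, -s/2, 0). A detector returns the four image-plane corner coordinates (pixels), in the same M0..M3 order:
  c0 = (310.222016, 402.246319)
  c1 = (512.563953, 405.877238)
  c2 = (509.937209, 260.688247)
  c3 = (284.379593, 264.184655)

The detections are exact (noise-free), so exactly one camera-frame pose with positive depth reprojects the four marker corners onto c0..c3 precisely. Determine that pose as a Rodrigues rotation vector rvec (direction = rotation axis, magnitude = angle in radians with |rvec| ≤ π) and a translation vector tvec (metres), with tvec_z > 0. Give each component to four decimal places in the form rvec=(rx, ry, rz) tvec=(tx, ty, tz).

rvec=(0.4787, 0.1952, -0.0702) tvec=(0.0478, 0.0589, 0.4954)

Intrinsics K: fx=859.9, fy=683.0, cx=319.0, cy=256.0
Marker side s = 0.123 m; corners in marker frame (Z=0):
  M0 = (-0.0615, +0.0615, 0)
  M1 = (+0.0615, +0.0615, 0)
  M2 = (+0.0615, -0.0615, 0)
  M3 = (-0.0615, -0.0615, 0)
Detected image corners:
  c0 = (310.222016, 402.246319) px
  c1 = (512.563953, 405.877238) px
  c2 = (509.937209, 260.688247) px
  c3 = (284.379593, 264.184655) px
Planar DLT: solve 8×8 A·h = b for H (H[2,2]=1):
  H  [+1568.56746 +485.77201 +401.97916]
  H  [-134.32493 +1453.76737 +337.20888]
  H  [-0.40958 +0.90945 +1.00000]
B = K⁻¹H; ‖b₁‖=2.018533, ‖b₂‖=2.018533; λ = 2/(‖b₁‖+‖b₂‖) = 0.495409, sign → tz>0 ⇒ λ=+0.495409
r₁ = λ·B[:,0] = (+0.97896,-0.02138,-0.20291); r₂ = λ·B[:,1] = (+0.11272,+0.88561,+0.45055)
r₃ = r₁×r₂ = (+0.17007,-0.46394,+0.86939); SVD([r₁ r₂ r₃]) → R = UVᵀ:
  R  [+0.97896 +0.11272 +0.17007]
  R  [-0.02138 +0.88561 -0.46394]
  R  [-0.20291 +0.45055 +0.86939]
t = (+0.04781, +0.05890, +0.49541) m
tr R = 2.733959; θ = arccos((tr R − 1)/2) = 0.521688 rad = 29.891°
axis k = ((R−Rᵀ)₃₂, (R−Rᵀ)₁₃, (R−Rᵀ)₂₁) / (2 sinθ) = (+0.917529, +0.374216, -0.134547)
rvec = θ·k = (+0.478664, +0.195224, -0.070192)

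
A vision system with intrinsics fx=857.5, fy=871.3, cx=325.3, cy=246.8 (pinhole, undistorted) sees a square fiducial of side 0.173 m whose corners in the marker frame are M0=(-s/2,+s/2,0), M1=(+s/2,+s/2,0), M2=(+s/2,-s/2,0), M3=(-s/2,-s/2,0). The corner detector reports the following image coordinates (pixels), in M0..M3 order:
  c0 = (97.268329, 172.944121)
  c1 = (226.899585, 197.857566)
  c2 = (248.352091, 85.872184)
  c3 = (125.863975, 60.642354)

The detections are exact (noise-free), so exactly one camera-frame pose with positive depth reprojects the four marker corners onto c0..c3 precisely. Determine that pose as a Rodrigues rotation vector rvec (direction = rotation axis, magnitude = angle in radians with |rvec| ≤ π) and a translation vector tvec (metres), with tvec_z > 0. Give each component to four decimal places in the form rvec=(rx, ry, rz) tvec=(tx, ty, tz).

Intrinsics K: fx=857.5, fy=871.3, cx=325.3, cy=246.8
Marker side s = 0.173 m; corners in marker frame (Z=0):
  M0 = (-0.0865, +0.0865, 0)
  M1 = (+0.0865, +0.0865, 0)
  M2 = (+0.0865, -0.0865, 0)
  M3 = (-0.0865, -0.0865, 0)
Detected image corners:
  c0 = (97.268329, 172.944121) px
  c1 = (226.899585, 197.857566) px
  c2 = (248.352091, 85.872184) px
  c3 = (125.863975, 60.642354) px
Planar DLT: solve 8×8 A·h = b for H (H[2,2]=1):
  H  [+743.08241 -198.71090 +175.39948]
  H  [+156.03479 +608.06226 +127.91591]
  H  [+0.08573 -0.31052 +1.00000]
B = K⁻¹H; ‖b₁‖=0.852611, ‖b₂‖=0.852611; λ = 2/(‖b₁‖+‖b₂‖) = 1.172868, sign → tz>0 ⇒ λ=+1.172868
r₁ = λ·B[:,0] = (+0.97823,+0.18156,+0.10055); r₂ = λ·B[:,1] = (-0.13363,+0.92168,-0.36420)
r₃ = r₁×r₂ = (-0.15880,+0.34284,+0.92588); SVD([r₁ r₂ r₃]) → R = UVᵀ:
  R  [+0.97823 -0.13363 -0.15880]
  R  [+0.18156 +0.92168 +0.34284]
  R  [+0.10055 -0.36420 +0.92588]
t = (-0.20503, -0.16003, +1.17287) m
tr R = 2.825784; θ = arccos((tr R − 1)/2) = 0.420482 rad = 24.092°
axis k = ((R−Rᵀ)₃₂, (R−Rᵀ)₁₃, (R−Rᵀ)₂₁) / (2 sinθ) = (-0.866044, -0.317676, +0.386069)
rvec = θ·k = (-0.364156, -0.133577, +0.162335)

rvec=(-0.3642, -0.1336, 0.1623) tvec=(-0.2050, -0.1600, 1.1729)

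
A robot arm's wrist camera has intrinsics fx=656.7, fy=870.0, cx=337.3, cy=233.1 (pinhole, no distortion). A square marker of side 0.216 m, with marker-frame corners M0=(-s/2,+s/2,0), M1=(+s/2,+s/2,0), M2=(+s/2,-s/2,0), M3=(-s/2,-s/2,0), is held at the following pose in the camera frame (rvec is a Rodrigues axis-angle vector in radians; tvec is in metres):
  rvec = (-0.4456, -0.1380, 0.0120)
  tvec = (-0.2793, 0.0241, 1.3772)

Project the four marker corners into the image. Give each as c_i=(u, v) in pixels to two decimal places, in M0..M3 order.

Intrinsics K: fx=656.7, fy=870.0, cx=337.3, cy=233.1
Marker side s = 0.216 m; corners in marker frame (Z=0):
  M0 = (-0.1080, +0.1080, 0)
  M1 = (+0.1080, +0.1080, 0)
  M2 = (+0.1080, -0.1080, 0)
  M3 = (-0.1080, -0.1080, 0)
rvec = (-0.4456, -0.1380, 0.0120), |rvec| = θ = 0.46663 rad = 26.736°
Rodrigues: sinθ=0.44988, 1−cosθ=0.10691; R = I + sinθ·[k]× + (1−cosθ)·[k]×²:
    [+0.99058 +0.01862 -0.13567]
    [+0.04176 +0.90244 +0.42879]
    [+0.13042 -0.43042 +0.89316]
t = (-0.2793, 0.0241, 1.3772) m
M0: Pc = R·M0+t = (-0.38427, +0.11705, +1.31663); u = 656.7·(-0.38427)/1.31663 + 337.3 = 145.6357, v = 870.0·(+0.11705)/1.31663 + 233.1 = 310.4461
M1: Pc = R·M1+t = (-0.17031, +0.12607, +1.34480); u = 656.7·(-0.17031)/1.34480 + 337.3 = 254.1352, v = 870.0·(+0.12607)/1.34480 + 233.1 = 314.6616
M2: Pc = R·M2+t = (-0.17433, -0.06885, +1.43777); u = 656.7·(-0.17433)/1.43777 + 337.3 = 257.6755, v = 870.0·(-0.06885)/1.43777 + 233.1 = 191.4368
M3: Pc = R·M3+t = (-0.38829, -0.07787, +1.40960); u = 656.7·(-0.38829)/1.40960 + 337.3 = 156.4028, v = 870.0·(-0.07787)/1.40960 + 233.1 = 185.0367

c0=(145.64, 310.45) c1=(254.14, 314.66) c2=(257.68, 191.44) c3=(156.40, 185.04)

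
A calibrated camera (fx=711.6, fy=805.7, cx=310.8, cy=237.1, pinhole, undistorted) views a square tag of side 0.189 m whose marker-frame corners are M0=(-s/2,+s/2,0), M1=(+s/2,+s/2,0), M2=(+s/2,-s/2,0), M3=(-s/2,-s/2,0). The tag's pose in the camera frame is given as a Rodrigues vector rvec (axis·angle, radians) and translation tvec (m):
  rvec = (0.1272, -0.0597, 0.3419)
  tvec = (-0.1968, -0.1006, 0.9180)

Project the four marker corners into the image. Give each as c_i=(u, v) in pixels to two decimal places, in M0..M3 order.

c0=(65.47, 199.02) c1=(204.51, 253.37) c2=(251.68, 98.24) c3=(110.10, 39.98)

Intrinsics K: fx=711.6, fy=805.7, cx=310.8, cy=237.1
Marker side s = 0.189 m; corners in marker frame (Z=0):
  M0 = (-0.0945, +0.0945, 0)
  M1 = (+0.0945, +0.0945, 0)
  M2 = (+0.0945, -0.0945, 0)
  M3 = (-0.0945, -0.0945, 0)
rvec = (0.1272, -0.0597, 0.3419), |rvec| = θ = 0.36965 rad = 21.179°
Rodrigues: sinθ=0.36129, 1−cosθ=0.06755; R = I + sinθ·[k]× + (1−cosθ)·[k]×²:
    [+0.94045 -0.33792 -0.03685]
    [+0.33041 +0.93422 -0.13441]
    [+0.07985 +0.11423 +0.99024]
t = (-0.1968, -0.1006, 0.9180) m
M0: Pc = R·M0+t = (-0.31761, -0.04354, +0.92125); u = 711.6·(-0.31761)/0.92125 + 310.8 = 65.4716, v = 805.7·(-0.04354)/0.92125 + 237.1 = 199.0206
M1: Pc = R·M1+t = (-0.13986, +0.01891, +0.93634); u = 711.6·(-0.13986)/0.93634 + 310.8 = 204.5087, v = 805.7·(+0.01891)/0.93634 + 237.1 = 253.3695
M2: Pc = R·M2+t = (-0.07599, -0.15766, +0.91475); u = 711.6·(-0.07599)/0.91475 + 310.8 = 251.6832, v = 805.7·(-0.15766)/0.91475 + 237.1 = 98.2357
M3: Pc = R·M3+t = (-0.25374, -0.22011, +0.89966); u = 711.6·(-0.25374)/0.89966 + 310.8 = 110.1008, v = 805.7·(-0.22011)/0.89966 + 237.1 = 39.9803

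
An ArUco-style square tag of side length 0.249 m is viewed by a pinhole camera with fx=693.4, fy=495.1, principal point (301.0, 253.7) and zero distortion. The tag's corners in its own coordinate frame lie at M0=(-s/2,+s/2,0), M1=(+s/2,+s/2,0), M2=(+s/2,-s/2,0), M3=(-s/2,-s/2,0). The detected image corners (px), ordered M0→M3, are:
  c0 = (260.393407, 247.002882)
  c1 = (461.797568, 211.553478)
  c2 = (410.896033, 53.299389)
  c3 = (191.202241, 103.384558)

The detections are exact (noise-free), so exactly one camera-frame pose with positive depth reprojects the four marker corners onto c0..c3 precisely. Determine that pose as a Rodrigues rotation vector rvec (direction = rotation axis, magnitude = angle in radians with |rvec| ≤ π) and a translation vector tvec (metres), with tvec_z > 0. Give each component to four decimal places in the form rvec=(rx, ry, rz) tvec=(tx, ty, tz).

Intrinsics K: fx=693.4, fy=495.1, cx=301.0, cy=253.7
Marker side s = 0.249 m; corners in marker frame (Z=0):
  M0 = (-0.1245, +0.1245, 0)
  M1 = (+0.1245, +0.1245, 0)
  M2 = (+0.1245, -0.1245, 0)
  M3 = (-0.1245, -0.1245, 0)
Detected image corners:
  c0 = (260.393407, 247.002882) px
  c1 = (461.797568, 211.553478) px
  c2 = (410.896033, 53.299389) px
  c3 = (191.202241, 103.384558) px
Planar DLT: solve 8×8 A·h = b for H (H[2,2]=1):
  H  [+754.62365 +383.26191 +329.13918]
  H  [-211.55103 +670.63726 +158.52405]
  H  [-0.26885 +0.42553 +1.00000]
B = K⁻¹H; ‖b₁‖=1.268121, ‖b₂‖=1.268121; λ = 2/(‖b₁‖+‖b₂‖) = 0.788568, sign → tz>0 ⇒ λ=+0.788568
r₁ = λ·B[:,0] = (+0.95023,-0.22831,-0.21201); r₂ = λ·B[:,1] = (+0.29020,+0.89620,+0.33556)
r₃ = r₁×r₂ = (+0.11339,-0.38038,+0.91785); SVD([r₁ r₂ r₃]) → R = UVᵀ:
  R  [+0.95023 +0.29020 +0.11339]
  R  [-0.22831 +0.89620 -0.38038]
  R  [-0.21201 +0.33556 +0.91785]
t = (+0.03200, -0.15159, +0.78857) m
tr R = 2.764281; θ = arccos((tr R − 1)/2) = 0.490409 rad = 28.098°
axis k = ((R−Rᵀ)₃₂, (R−Rᵀ)₁₃, (R−Rᵀ)₂₁) / (2 sinθ) = (+0.760050, +0.345440, -0.550449)
rvec = θ·k = (+0.372735, +0.169407, -0.269945)

rvec=(0.3727, 0.1694, -0.2699) tvec=(0.0320, -0.1516, 0.7886)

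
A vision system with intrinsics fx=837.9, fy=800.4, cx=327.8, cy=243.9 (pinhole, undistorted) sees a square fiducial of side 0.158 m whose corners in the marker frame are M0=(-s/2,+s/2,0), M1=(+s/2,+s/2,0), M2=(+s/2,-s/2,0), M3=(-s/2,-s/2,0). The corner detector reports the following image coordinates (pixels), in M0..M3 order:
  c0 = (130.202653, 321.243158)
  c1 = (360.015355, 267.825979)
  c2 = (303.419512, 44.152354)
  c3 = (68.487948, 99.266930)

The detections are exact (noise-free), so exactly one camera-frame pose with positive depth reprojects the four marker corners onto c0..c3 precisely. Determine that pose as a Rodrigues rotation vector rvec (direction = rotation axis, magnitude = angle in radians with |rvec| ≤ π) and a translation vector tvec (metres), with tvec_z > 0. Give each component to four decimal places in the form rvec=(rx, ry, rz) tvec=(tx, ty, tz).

Intrinsics K: fx=837.9, fy=800.4, cx=327.8, cy=243.9
Marker side s = 0.158 m; corners in marker frame (Z=0):
  M0 = (-0.0790, +0.0790, 0)
  M1 = (+0.0790, +0.0790, 0)
  M2 = (+0.0790, -0.0790, 0)
  M3 = (-0.0790, -0.0790, 0)
Detected image corners:
  c0 = (130.202653, 321.243158) px
  c1 = (360.015355, 267.825979) px
  c2 = (303.419512, 44.152354) px
  c3 = (68.487948, 99.266930) px
Planar DLT: solve 8×8 A·h = b for H (H[2,2]=1):
  H  [+1467.63316 +405.20420 +215.74190]
  H  [-345.85292 +1436.43585 +184.40810]
  H  [-0.01343 +0.14284 +1.00000]
B = K⁻¹H; ‖b₁‖=1.808250, ‖b₂‖=1.808250; λ = 2/(‖b₁‖+‖b₂‖) = 0.553021, sign → tz>0 ⇒ λ=+0.553021
r₁ = λ·B[:,0] = (+0.97155,-0.23670,-0.00742); r₂ = λ·B[:,1] = (+0.23653,+0.96841,+0.07899)
r₃ = r₁×r₂ = (-0.01151,-0.07850,+0.99685); SVD([r₁ r₂ r₃]) → R = UVᵀ:
  R  [+0.97155 +0.23653 -0.01151]
  R  [-0.23670 +0.96841 -0.07850]
  R  [-0.00742 +0.07899 +0.99685]
t = (-0.07396, -0.04110, +0.55302) m
tr R = 2.936809; θ = arccos((tr R − 1)/2) = 0.252045 rad = 14.441°
axis k = ((R−Rᵀ)₃₂, (R−Rᵀ)₁₃, (R−Rᵀ)₂₁) / (2 sinθ) = (+0.315770, -0.008185, -0.948800)
rvec = θ·k = (+0.079588, -0.002063, -0.239140)

rvec=(0.0796, -0.0021, -0.2391) tvec=(-0.0740, -0.0411, 0.5530)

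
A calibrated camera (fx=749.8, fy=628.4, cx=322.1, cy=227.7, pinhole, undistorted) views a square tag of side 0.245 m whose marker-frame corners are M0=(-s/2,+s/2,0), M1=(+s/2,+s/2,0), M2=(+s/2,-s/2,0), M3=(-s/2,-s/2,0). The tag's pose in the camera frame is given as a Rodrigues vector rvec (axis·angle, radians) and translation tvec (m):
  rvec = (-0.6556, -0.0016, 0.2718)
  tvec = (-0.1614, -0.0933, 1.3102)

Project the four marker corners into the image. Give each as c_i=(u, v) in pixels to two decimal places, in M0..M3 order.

c0=(135.62, 212.07) c1=(277.00, 243.21) c2=(315.15, 156.52) c3=(188.16, 129.96)

Intrinsics K: fx=749.8, fy=628.4, cx=322.1, cy=227.7
Marker side s = 0.245 m; corners in marker frame (Z=0):
  M0 = (-0.1225, +0.1225, 0)
  M1 = (+0.1225, +0.1225, 0)
  M2 = (+0.1225, -0.1225, 0)
  M3 = (-0.1225, -0.1225, 0)
rvec = (-0.6556, -0.0016, 0.2718), |rvec| = θ = 0.70971 rad = 40.663°
Rodrigues: sinθ=0.65161, 1−cosθ=0.24145; R = I + sinθ·[k]× + (1−cosθ)·[k]×²:
    [+0.96459 -0.24905 -0.08689]
    [+0.25005 +0.75855 +0.60172]
    [-0.08395 -0.60214 +0.79396]
t = (-0.1614, -0.0933, 1.3102) m
M0: Pc = R·M0+t = (-0.31007, -0.03101, +1.24672); u = 749.8·(-0.31007)/1.24672 + 322.1 = 135.6184, v = 628.4·(-0.03101)/1.24672 + 227.7 = 212.0702
M1: Pc = R·M1+t = (-0.07375, +0.03025, +1.22615); u = 749.8·(-0.07375)/1.22615 + 322.1 = 277.0035, v = 628.4·(+0.03025)/1.22615 + 227.7 = 243.2052
M2: Pc = R·M2+t = (-0.01273, -0.15559, +1.37368); u = 749.8·(-0.01273)/1.37368 + 322.1 = 315.1516, v = 628.4·(-0.15559)/1.37368 + 227.7 = 156.5237
M3: Pc = R·M3+t = (-0.24905, -0.21685, +1.39425); u = 749.8·(-0.24905)/1.39425 + 322.1 = 188.1637, v = 628.4·(-0.21685)/1.39425 + 227.7 = 129.9618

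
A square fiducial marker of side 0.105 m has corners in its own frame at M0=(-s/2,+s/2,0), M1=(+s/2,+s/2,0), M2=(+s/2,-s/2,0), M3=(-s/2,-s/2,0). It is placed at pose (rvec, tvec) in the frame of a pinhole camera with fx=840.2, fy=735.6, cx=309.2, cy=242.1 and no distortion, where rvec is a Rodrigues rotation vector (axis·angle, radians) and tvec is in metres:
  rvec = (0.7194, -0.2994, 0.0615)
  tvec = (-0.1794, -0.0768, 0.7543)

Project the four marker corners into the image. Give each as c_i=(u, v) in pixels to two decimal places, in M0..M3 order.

Intrinsics K: fx=840.2, fy=735.6, cx=309.2, cy=242.1
Marker side s = 0.105 m; corners in marker frame (Z=0):
  M0 = (-0.0525, +0.0525, 0)
  M1 = (+0.0525, +0.0525, 0)
  M2 = (+0.0525, -0.0525, 0)
  M3 = (-0.0525, -0.0525, 0)
rvec = (0.7194, -0.2994, 0.0615), |rvec| = θ = 0.78164 rad = 44.785°
Rodrigues: sinθ=0.70444, 1−cosθ=0.29024; R = I + sinθ·[k]× + (1−cosθ)·[k]×²:
    [+0.95562 -0.15775 -0.24881]
    [-0.04690 +0.75234 -0.65710]
    [+0.29085 +0.63960 +0.71156]
t = (-0.1794, -0.0768, 0.7543) m
M0: Pc = R·M0+t = (-0.23785, -0.03484, +0.77261); u = 840.2·(-0.23785)/0.77261 + 309.2 = 50.5402, v = 735.6·(-0.03484)/0.77261 + 242.1 = 208.9290
M1: Pc = R·M1+t = (-0.13751, -0.03976, +0.80315); u = 840.2·(-0.13751)/0.80315 + 309.2 = 165.3445, v = 735.6·(-0.03976)/0.80315 + 242.1 = 205.6804
M2: Pc = R·M2+t = (-0.12095, -0.11876, +0.73599); u = 840.2·(-0.12095)/0.73599 + 309.2 = 171.1266, v = 735.6·(-0.11876)/0.73599 + 242.1 = 123.4029
M3: Pc = R·M3+t = (-0.22129, -0.11384, +0.70545); u = 840.2·(-0.22129)/0.70545 + 309.2 = 45.6433, v = 735.6·(-0.11384)/0.70545 + 242.1 = 123.3989

c0=(50.54, 208.93) c1=(165.34, 205.68) c2=(171.13, 123.40) c3=(45.64, 123.40)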